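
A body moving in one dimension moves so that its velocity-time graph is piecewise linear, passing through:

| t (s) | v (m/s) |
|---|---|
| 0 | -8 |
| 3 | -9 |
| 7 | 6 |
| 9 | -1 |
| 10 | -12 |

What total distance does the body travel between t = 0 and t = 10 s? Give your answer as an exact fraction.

Distance (not displacement) is the total path length: add the absolute areas under v-t.
0–3 s: |½(-8 + -9)(3)| = 25.5 m
3–7 s: v = 0 at t = 5.4 s; triangle areas 10.8 + 4.8 = 15.6 m
7–9 s: v = 0 at t = 61/7 s; triangle areas 36/7 + 1/7 = 37/7 m
9–10 s: |½(-1 + -12)(1)| = 6.5 m
Total distance = 1851/35 m

1851/35 m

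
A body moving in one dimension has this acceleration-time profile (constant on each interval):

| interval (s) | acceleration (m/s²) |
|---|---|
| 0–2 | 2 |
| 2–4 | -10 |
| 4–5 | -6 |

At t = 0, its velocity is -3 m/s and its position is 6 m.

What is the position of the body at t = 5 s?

-36 m

On each constant-a segment, Δv = aΔt and Δx = v₀Δt + ½aΔt²; chain segment to segment.
0–2 s: v starts -3 m/s; Δx = -3·2 + ½·2·2² = -2 m; v ends 1 m/s.
2–4 s: v starts 1 m/s; Δx = 1·2 + ½·-10·2² = -18 m; v ends -19 m/s.
4–5 s: v starts -19 m/s; Δx = -19·1 + ½·-6·1² = -22 m; v ends -25 m/s.
x(5) = 6 + Σ Δx = -36 m.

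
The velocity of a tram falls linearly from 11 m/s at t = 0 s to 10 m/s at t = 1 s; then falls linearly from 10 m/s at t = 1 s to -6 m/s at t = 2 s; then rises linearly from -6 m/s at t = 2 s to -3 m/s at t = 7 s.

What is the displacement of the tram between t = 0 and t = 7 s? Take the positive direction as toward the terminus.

Net displacement equals the area under the velocity-time graph (areas below the axis count negative).
0–1 s: ½(11 + 10)(1) = 10.5 m
1–2 s: ½(10 + -6)(1) = 2 m
2–7 s: ½(-6 + -3)(5) = -22.5 m
Net displacement = -10 m

-10 m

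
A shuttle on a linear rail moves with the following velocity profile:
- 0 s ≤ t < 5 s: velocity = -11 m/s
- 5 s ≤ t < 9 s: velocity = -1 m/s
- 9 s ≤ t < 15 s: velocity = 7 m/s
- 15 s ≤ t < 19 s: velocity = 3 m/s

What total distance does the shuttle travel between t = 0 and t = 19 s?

Distance (not displacement) is the total path length: add the absolute areas under v-t.
0–5 s: |-11| × 5 = 55 m
5–9 s: |-1| × 4 = 4 m
9–15 s: |7| × 6 = 42 m
15–19 s: |3| × 4 = 12 m
Total distance = 113 m

113 m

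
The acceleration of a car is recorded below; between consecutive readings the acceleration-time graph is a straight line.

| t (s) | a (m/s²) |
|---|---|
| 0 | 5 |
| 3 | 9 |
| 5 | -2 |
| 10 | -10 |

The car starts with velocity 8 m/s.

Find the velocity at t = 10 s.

Δv equals the area under the a-t graph; then v = v₀ + Δv.
0–3 s: ½(5 + 9)(3) = 21 m/s
3–5 s: ½(9 + -2)(2) = 7 m/s
5–10 s: ½(-2 + -10)(5) = -30 m/s
Δv = -2 m/s, so v(10) = 8 + (-2) = 6 m/s.

6 m/s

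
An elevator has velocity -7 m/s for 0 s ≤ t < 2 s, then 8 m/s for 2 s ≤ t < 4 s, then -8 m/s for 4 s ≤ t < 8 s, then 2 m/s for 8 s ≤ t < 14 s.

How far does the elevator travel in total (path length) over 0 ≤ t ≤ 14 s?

Total distance travelled is ∫|v| dt — sum the magnitudes of each area piece.
0–2 s: |-7| × 2 = 14 m
2–4 s: |8| × 2 = 16 m
4–8 s: |-8| × 4 = 32 m
8–14 s: |2| × 6 = 12 m
Total distance = 74 m

74 m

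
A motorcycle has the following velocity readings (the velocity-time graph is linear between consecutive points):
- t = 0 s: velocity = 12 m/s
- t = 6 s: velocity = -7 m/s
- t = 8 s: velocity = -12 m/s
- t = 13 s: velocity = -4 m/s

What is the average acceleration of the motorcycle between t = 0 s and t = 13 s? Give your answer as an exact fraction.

-16/13 m/s²

Average acceleration = Δv/Δt = (-4 − 12)/(13 − 0) = -16/13 m/s².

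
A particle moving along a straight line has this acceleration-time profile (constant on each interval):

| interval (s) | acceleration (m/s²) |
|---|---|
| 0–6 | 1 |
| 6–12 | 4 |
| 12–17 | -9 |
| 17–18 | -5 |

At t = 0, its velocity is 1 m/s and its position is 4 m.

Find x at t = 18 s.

168 m

On each constant-a segment, Δv = aΔt and Δx = v₀Δt + ½aΔt²; chain segment to segment.
0–6 s: v starts 1 m/s; Δx = 1·6 + ½·1·6² = 24 m; v ends 7 m/s.
6–12 s: v starts 7 m/s; Δx = 7·6 + ½·4·6² = 114 m; v ends 31 m/s.
12–17 s: v starts 31 m/s; Δx = 31·5 + ½·-9·5² = 42.5 m; v ends -14 m/s.
17–18 s: v starts -14 m/s; Δx = -14·1 + ½·-5·1² = -16.5 m; v ends -19 m/s.
x(18) = 4 + Σ Δx = 168 m.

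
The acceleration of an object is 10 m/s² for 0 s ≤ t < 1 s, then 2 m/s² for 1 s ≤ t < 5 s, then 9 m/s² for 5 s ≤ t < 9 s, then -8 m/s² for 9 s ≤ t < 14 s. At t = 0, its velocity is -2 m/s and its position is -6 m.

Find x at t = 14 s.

341 m

On each constant-a segment, Δv = aΔt and Δx = v₀Δt + ½aΔt²; chain segment to segment.
0–1 s: v starts -2 m/s; Δx = -2·1 + ½·10·1² = 3 m; v ends 8 m/s.
1–5 s: v starts 8 m/s; Δx = 8·4 + ½·2·4² = 48 m; v ends 16 m/s.
5–9 s: v starts 16 m/s; Δx = 16·4 + ½·9·4² = 136 m; v ends 52 m/s.
9–14 s: v starts 52 m/s; Δx = 52·5 + ½·-8·5² = 160 m; v ends 12 m/s.
x(14) = -6 + Σ Δx = 341 m.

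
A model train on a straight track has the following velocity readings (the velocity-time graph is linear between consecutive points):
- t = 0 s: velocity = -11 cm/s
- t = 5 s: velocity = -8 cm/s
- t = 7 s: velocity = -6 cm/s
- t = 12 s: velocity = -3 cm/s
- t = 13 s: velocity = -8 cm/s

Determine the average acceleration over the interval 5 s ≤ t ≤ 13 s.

0 cm/s²

Average acceleration = Δv/Δt = (-8 − -8)/(13 − 5) = 0 cm/s².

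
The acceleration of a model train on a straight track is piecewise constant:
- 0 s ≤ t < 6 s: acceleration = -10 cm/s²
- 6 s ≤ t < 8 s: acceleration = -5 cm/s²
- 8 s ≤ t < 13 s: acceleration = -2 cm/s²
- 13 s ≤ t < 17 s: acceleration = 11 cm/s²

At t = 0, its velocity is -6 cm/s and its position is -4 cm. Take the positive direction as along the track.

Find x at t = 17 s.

-1023 cm

On each constant-a segment, Δv = aΔt and Δx = v₀Δt + ½aΔt²; chain segment to segment.
0–6 s: v starts -6 cm/s; Δx = -6·6 + ½·-10·6² = -216 cm; v ends -66 cm/s.
6–8 s: v starts -66 cm/s; Δx = -66·2 + ½·-5·2² = -142 cm; v ends -76 cm/s.
8–13 s: v starts -76 cm/s; Δx = -76·5 + ½·-2·5² = -405 cm; v ends -86 cm/s.
13–17 s: v starts -86 cm/s; Δx = -86·4 + ½·11·4² = -256 cm; v ends -42 cm/s.
x(17) = -4 + Σ Δx = -1023 cm.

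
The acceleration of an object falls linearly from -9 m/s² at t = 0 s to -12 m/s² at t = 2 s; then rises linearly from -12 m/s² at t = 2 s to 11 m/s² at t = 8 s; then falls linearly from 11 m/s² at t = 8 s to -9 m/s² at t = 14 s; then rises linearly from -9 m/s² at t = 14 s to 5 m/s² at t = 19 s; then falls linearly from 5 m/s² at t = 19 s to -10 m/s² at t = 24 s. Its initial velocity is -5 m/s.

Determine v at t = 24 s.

Δv equals the area under the a-t graph; then v = v₀ + Δv.
0–2 s: ½(-9 + -12)(2) = -21 m/s
2–8 s: ½(-12 + 11)(6) = -3 m/s
8–14 s: ½(11 + -9)(6) = 6 m/s
14–19 s: ½(-9 + 5)(5) = -10 m/s
19–24 s: ½(5 + -10)(5) = -12.5 m/s
Δv = -40.5 m/s, so v(24) = -5 + (-40.5) = -45.5 m/s.

-45.5 m/s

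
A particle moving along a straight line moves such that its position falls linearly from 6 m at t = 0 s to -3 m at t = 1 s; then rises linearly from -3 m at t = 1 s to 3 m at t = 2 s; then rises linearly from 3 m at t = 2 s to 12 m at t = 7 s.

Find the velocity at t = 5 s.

Velocity is the slope of the x-t graph on 2–7 s: (12 − 3)/(7 − 2) = 1.8 m/s.

1.8 m/s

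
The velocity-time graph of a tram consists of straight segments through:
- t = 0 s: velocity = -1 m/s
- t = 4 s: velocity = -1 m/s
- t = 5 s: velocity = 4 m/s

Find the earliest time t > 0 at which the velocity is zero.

v changes sign on 4–5 s (from -1 to 4); the graph is linear there, so v = 0 at t = 4 + (1)·(5 − 4)/(4 − -1) = 4.2 s.

t = 4.2 s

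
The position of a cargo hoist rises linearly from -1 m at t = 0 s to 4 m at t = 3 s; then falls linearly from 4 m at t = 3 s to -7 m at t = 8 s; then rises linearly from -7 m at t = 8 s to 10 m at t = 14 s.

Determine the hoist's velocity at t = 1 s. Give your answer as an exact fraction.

5/3 m/s

Velocity is the slope of the x-t graph on 0–3 s: (4 − -1)/(3 − 0) = 5/3 m/s.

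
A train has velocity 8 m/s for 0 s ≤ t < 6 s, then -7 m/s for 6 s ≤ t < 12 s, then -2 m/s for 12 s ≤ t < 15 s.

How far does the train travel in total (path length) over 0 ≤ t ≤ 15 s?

96 m

Total distance travelled is ∫|v| dt — sum the magnitudes of each area piece.
0–6 s: |8| × 6 = 48 m
6–12 s: |-7| × 6 = 42 m
12–15 s: |-2| × 3 = 6 m
Total distance = 96 m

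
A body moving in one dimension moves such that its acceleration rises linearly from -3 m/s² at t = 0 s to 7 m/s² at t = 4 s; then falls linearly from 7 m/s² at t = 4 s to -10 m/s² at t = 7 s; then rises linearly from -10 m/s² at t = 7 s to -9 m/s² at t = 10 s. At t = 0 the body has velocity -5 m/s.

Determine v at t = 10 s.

-30 m/s

Δv equals the area under the a-t graph; then v = v₀ + Δv.
0–4 s: ½(-3 + 7)(4) = 8 m/s
4–7 s: ½(7 + -10)(3) = -4.5 m/s
7–10 s: ½(-10 + -9)(3) = -28.5 m/s
Δv = -25 m/s, so v(10) = -5 + (-25) = -30 m/s.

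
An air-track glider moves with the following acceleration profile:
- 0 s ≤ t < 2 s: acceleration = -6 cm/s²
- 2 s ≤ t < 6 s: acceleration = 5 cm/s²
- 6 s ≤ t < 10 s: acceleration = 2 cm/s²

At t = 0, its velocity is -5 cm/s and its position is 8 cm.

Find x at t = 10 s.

On each constant-a segment, Δv = aΔt and Δx = v₀Δt + ½aΔt²; chain segment to segment.
0–2 s: v starts -5 cm/s; Δx = -5·2 + ½·-6·2² = -22 cm; v ends -17 cm/s.
2–6 s: v starts -17 cm/s; Δx = -17·4 + ½·5·4² = -28 cm; v ends 3 cm/s.
6–10 s: v starts 3 cm/s; Δx = 3·4 + ½·2·4² = 28 cm; v ends 11 cm/s.
x(10) = 8 + Σ Δx = -14 cm.

-14 cm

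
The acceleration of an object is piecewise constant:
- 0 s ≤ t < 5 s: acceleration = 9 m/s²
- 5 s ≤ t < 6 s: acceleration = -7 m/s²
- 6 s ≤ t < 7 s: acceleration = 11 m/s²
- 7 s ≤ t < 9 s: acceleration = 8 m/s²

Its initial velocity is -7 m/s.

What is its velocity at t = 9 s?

58 m/s

Δv equals the area under the a-t graph; then v = v₀ + Δv.
0–5 s: 9 × 5 = 45 m/s
5–6 s: -7 × 1 = -7 m/s
6–7 s: 11 × 1 = 11 m/s
7–9 s: 8 × 2 = 16 m/s
Δv = 65 m/s, so v(9) = -7 + (65) = 58 m/s.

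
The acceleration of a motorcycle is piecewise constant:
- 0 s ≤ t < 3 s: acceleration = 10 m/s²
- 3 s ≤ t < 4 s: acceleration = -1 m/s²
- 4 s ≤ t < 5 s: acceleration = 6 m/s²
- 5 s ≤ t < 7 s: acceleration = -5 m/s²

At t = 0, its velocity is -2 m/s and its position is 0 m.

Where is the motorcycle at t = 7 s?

On each constant-a segment, Δv = aΔt and Δx = v₀Δt + ½aΔt²; chain segment to segment.
0–3 s: v starts -2 m/s; Δx = -2·3 + ½·10·3² = 39 m; v ends 28 m/s.
3–4 s: v starts 28 m/s; Δx = 28·1 + ½·-1·1² = 27.5 m; v ends 27 m/s.
4–5 s: v starts 27 m/s; Δx = 27·1 + ½·6·1² = 30 m; v ends 33 m/s.
5–7 s: v starts 33 m/s; Δx = 33·2 + ½·-5·2² = 56 m; v ends 23 m/s.
x(7) = 0 + Σ Δx = 152.5 m.

152.5 m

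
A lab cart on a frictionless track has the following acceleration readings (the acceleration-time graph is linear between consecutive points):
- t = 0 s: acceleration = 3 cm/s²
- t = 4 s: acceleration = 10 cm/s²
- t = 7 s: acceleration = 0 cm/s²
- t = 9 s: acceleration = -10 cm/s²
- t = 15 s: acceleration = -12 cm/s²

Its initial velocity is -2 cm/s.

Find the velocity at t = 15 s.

-37 cm/s

Δv equals the area under the a-t graph; then v = v₀ + Δv.
0–4 s: ½(3 + 10)(4) = 26 cm/s
4–7 s: ½(10 + 0)(3) = 15 cm/s
7–9 s: ½(0 + -10)(2) = -10 cm/s
9–15 s: ½(-10 + -12)(6) = -66 cm/s
Δv = -35 cm/s, so v(15) = -2 + (-35) = -37 cm/s.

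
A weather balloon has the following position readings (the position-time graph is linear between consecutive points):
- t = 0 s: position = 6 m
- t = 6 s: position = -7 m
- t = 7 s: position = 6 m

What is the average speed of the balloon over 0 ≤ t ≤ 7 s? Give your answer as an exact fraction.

26/7 m/s

Average speed = (total path length)/(elapsed time); on a piecewise-linear x-t graph the path length is Σ|Δx|.
0–6 s: |Δx| = |-7 − 6| = 13 m
6–7 s: |Δx| = |6 − -7| = 13 m
Total path = 26 m; average speed = 26/7 = 26/7 m/s.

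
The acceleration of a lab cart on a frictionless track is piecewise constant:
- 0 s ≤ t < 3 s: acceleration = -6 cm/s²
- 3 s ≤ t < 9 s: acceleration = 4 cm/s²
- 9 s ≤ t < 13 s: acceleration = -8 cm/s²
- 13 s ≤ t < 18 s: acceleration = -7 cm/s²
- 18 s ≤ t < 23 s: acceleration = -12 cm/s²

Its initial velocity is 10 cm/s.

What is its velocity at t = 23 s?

-111 cm/s

Δv equals the area under the a-t graph; then v = v₀ + Δv.
0–3 s: -6 × 3 = -18 cm/s
3–9 s: 4 × 6 = 24 cm/s
9–13 s: -8 × 4 = -32 cm/s
13–18 s: -7 × 5 = -35 cm/s
18–23 s: -12 × 5 = -60 cm/s
Δv = -121 cm/s, so v(23) = 10 + (-121) = -111 cm/s.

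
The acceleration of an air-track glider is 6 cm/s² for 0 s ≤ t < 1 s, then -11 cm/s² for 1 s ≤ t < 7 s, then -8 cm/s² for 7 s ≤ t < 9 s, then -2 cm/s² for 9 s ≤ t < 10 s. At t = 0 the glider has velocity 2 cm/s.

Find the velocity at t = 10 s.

Δv equals the area under the a-t graph; then v = v₀ + Δv.
0–1 s: 6 × 1 = 6 cm/s
1–7 s: -11 × 6 = -66 cm/s
7–9 s: -8 × 2 = -16 cm/s
9–10 s: -2 × 1 = -2 cm/s
Δv = -78 cm/s, so v(10) = 2 + (-78) = -76 cm/s.

-76 cm/s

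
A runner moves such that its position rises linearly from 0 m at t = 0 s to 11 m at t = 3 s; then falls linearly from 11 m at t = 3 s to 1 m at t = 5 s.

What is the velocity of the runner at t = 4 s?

-5 m/s

Velocity is the slope of the x-t graph on 3–5 s: (1 − 11)/(5 − 3) = -5 m/s.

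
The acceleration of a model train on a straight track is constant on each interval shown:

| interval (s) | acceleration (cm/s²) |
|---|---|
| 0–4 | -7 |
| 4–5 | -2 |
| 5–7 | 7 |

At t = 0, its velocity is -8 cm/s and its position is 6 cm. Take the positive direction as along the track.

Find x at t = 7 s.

On each constant-a segment, Δv = aΔt and Δx = v₀Δt + ½aΔt²; chain segment to segment.
0–4 s: v starts -8 cm/s; Δx = -8·4 + ½·-7·4² = -88 cm; v ends -36 cm/s.
4–5 s: v starts -36 cm/s; Δx = -36·1 + ½·-2·1² = -37 cm; v ends -38 cm/s.
5–7 s: v starts -38 cm/s; Δx = -38·2 + ½·7·2² = -62 cm; v ends -24 cm/s.
x(7) = 6 + Σ Δx = -181 cm.

-181 cm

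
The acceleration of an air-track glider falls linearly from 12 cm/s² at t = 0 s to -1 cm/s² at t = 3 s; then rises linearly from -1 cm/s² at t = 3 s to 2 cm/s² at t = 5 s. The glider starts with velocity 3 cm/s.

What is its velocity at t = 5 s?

Δv equals the area under the a-t graph; then v = v₀ + Δv.
0–3 s: ½(12 + -1)(3) = 16.5 cm/s
3–5 s: ½(-1 + 2)(2) = 1 cm/s
Δv = 17.5 cm/s, so v(5) = 3 + (17.5) = 20.5 cm/s.

20.5 cm/s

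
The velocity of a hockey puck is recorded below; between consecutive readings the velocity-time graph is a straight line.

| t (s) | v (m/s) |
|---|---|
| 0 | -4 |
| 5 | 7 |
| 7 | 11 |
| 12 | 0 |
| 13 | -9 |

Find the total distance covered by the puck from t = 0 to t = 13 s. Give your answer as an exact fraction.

Distance (not displacement) is the total path length: add the absolute areas under v-t.
0–5 s: v = 0 at t = 20/11 s; triangle areas 40/11 + 245/22 = 325/22 m
5–7 s: |½(7 + 11)(2)| = 18 m
7–12 s: |½(11 + 0)(5)| = 27.5 m
12–13 s: |½(0 + -9)(1)| = 4.5 m
Total distance = 1425/22 m

1425/22 m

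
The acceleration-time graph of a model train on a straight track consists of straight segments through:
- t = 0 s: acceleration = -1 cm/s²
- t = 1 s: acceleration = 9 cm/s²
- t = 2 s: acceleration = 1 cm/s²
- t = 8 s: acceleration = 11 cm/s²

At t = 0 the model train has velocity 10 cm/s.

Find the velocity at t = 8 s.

55 cm/s

Δv equals the area under the a-t graph; then v = v₀ + Δv.
0–1 s: ½(-1 + 9)(1) = 4 cm/s
1–2 s: ½(9 + 1)(1) = 5 cm/s
2–8 s: ½(1 + 11)(6) = 36 cm/s
Δv = 45 cm/s, so v(8) = 10 + (45) = 55 cm/s.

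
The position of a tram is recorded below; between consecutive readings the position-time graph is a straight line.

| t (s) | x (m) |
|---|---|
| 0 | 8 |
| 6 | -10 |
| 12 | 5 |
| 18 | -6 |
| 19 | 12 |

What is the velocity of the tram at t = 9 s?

2.5 m/s

Velocity is the slope of the x-t graph on 6–12 s: (5 − -10)/(12 − 6) = 2.5 m/s.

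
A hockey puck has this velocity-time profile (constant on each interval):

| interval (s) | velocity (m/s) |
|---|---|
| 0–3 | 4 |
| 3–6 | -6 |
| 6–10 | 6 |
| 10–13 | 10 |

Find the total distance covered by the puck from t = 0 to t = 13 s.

84 m

Total distance travelled is ∫|v| dt — sum the magnitudes of each area piece.
0–3 s: |4| × 3 = 12 m
3–6 s: |-6| × 3 = 18 m
6–10 s: |6| × 4 = 24 m
10–13 s: |10| × 3 = 30 m
Total distance = 84 m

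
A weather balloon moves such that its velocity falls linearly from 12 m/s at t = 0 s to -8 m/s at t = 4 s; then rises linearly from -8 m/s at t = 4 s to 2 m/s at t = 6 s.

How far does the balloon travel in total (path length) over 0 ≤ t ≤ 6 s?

27.6 m

Total distance travelled is ∫|v| dt — sum the magnitudes of each area piece.
0–4 s: v = 0 at t = 2.4 s; triangle areas 14.4 + 6.4 = 20.8 m
4–6 s: v = 0 at t = 5.6 s; triangle areas 6.4 + 0.4 = 6.8 m
Total distance = 27.6 m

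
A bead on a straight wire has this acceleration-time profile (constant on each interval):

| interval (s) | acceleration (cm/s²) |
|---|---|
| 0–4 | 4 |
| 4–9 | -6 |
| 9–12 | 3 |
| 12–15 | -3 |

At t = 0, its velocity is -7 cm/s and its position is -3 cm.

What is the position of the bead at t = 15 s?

On each constant-a segment, Δv = aΔt and Δx = v₀Δt + ½aΔt²; chain segment to segment.
0–4 s: v starts -7 cm/s; Δx = -7·4 + ½·4·4² = 4 cm; v ends 9 cm/s.
4–9 s: v starts 9 cm/s; Δx = 9·5 + ½·-6·5² = -30 cm; v ends -21 cm/s.
9–12 s: v starts -21 cm/s; Δx = -21·3 + ½·3·3² = -49.5 cm; v ends -12 cm/s.
12–15 s: v starts -12 cm/s; Δx = -12·3 + ½·-3·3² = -49.5 cm; v ends -21 cm/s.
x(15) = -3 + Σ Δx = -128 cm.

-128 cm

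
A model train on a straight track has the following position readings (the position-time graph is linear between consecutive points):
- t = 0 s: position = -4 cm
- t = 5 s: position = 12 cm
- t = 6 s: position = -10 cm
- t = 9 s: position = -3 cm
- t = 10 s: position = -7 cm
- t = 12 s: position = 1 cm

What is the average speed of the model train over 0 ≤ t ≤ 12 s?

4.75 cm/s

Average speed = (total path length)/(elapsed time); on a piecewise-linear x-t graph the path length is Σ|Δx|.
0–5 s: |Δx| = |12 − -4| = 16 cm
5–6 s: |Δx| = |-10 − 12| = 22 cm
6–9 s: |Δx| = |-3 − -10| = 7 cm
9–10 s: |Δx| = |-7 − -3| = 4 cm
10–12 s: |Δx| = |1 − -7| = 8 cm
Total path = 57 cm; average speed = 57/12 = 4.75 cm/s.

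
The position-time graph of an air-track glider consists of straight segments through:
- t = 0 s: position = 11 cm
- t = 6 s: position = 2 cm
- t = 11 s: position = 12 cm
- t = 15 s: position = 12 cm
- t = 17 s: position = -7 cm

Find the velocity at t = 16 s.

-9.5 cm/s

Velocity is the slope of the x-t graph on 15–17 s: (-7 − 12)/(17 − 15) = -9.5 cm/s.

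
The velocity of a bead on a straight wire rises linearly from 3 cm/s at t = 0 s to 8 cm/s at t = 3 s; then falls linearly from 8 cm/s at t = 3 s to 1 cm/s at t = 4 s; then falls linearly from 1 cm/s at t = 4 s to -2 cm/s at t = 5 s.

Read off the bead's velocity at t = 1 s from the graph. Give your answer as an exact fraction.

On 0–3 s the graph is linear from 3 to 8 cm/s: v(1) = 3 + (8 − 3)·(1 − 0)/(3 − 0) = 14/3 cm/s.

14/3 cm/s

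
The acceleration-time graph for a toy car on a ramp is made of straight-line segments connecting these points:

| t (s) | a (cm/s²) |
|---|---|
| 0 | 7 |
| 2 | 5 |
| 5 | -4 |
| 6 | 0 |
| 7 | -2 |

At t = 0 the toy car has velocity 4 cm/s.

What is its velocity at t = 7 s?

Δv equals the area under the a-t graph; then v = v₀ + Δv.
0–2 s: ½(7 + 5)(2) = 12 cm/s
2–5 s: ½(5 + -4)(3) = 1.5 cm/s
5–6 s: ½(-4 + 0)(1) = -2 cm/s
6–7 s: ½(0 + -2)(1) = -1 cm/s
Δv = 10.5 cm/s, so v(7) = 4 + (10.5) = 14.5 cm/s.

14.5 cm/s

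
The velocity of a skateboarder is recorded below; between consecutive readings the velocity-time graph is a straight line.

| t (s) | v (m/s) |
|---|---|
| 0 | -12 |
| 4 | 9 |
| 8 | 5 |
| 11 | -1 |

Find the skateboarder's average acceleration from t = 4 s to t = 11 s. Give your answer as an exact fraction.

-10/7 m/s²

Average acceleration = Δv/Δt = (-1 − 9)/(11 − 4) = -10/7 m/s².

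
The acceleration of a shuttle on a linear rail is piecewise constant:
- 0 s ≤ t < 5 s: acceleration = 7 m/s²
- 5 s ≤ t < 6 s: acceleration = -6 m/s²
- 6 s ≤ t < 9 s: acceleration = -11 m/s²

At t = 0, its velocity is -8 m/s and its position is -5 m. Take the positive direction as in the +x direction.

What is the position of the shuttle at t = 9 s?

80 m

On each constant-a segment, Δv = aΔt and Δx = v₀Δt + ½aΔt²; chain segment to segment.
0–5 s: v starts -8 m/s; Δx = -8·5 + ½·7·5² = 47.5 m; v ends 27 m/s.
5–6 s: v starts 27 m/s; Δx = 27·1 + ½·-6·1² = 24 m; v ends 21 m/s.
6–9 s: v starts 21 m/s; Δx = 21·3 + ½·-11·3² = 13.5 m; v ends -12 m/s.
x(9) = -5 + Σ Δx = 80 m.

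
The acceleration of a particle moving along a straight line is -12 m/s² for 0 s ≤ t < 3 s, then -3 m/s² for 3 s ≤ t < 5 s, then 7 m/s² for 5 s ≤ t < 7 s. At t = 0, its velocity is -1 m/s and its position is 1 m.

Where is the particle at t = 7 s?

On each constant-a segment, Δv = aΔt and Δx = v₀Δt + ½aΔt²; chain segment to segment.
0–3 s: v starts -1 m/s; Δx = -1·3 + ½·-12·3² = -57 m; v ends -37 m/s.
3–5 s: v starts -37 m/s; Δx = -37·2 + ½·-3·2² = -80 m; v ends -43 m/s.
5–7 s: v starts -43 m/s; Δx = -43·2 + ½·7·2² = -72 m; v ends -29 m/s.
x(7) = 1 + Σ Δx = -208 m.

-208 m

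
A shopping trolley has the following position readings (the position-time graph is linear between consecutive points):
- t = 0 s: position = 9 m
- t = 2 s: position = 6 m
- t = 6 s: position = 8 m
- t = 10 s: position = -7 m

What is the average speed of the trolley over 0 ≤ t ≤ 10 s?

Average speed = (total path length)/(elapsed time); on a piecewise-linear x-t graph the path length is Σ|Δx|.
0–2 s: |Δx| = |6 − 9| = 3 m
2–6 s: |Δx| = |8 − 6| = 2 m
6–10 s: |Δx| = |-7 − 8| = 15 m
Total path = 20 m; average speed = 20/10 = 2 m/s.

2 m/s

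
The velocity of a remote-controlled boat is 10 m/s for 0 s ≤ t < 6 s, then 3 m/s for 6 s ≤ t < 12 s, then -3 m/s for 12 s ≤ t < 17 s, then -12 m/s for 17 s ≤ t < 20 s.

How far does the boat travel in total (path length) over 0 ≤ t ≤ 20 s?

129 m

Distance (not displacement) is the total path length: add the absolute areas under v-t.
0–6 s: |10| × 6 = 60 m
6–12 s: |3| × 6 = 18 m
12–17 s: |-3| × 5 = 15 m
17–20 s: |-12| × 3 = 36 m
Total distance = 129 m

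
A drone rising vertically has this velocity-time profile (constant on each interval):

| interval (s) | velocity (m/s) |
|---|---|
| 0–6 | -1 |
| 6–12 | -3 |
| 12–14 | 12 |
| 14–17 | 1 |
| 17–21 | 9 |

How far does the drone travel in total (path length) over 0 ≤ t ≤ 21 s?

Total distance travelled is ∫|v| dt — sum the magnitudes of each area piece.
0–6 s: |-1| × 6 = 6 m
6–12 s: |-3| × 6 = 18 m
12–14 s: |12| × 2 = 24 m
14–17 s: |1| × 3 = 3 m
17–21 s: |9| × 4 = 36 m
Total distance = 87 m

87 m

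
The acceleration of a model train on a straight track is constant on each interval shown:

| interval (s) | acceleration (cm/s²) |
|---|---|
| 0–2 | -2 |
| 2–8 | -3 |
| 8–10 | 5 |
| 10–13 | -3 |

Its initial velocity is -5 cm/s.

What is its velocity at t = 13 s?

Δv equals the area under the a-t graph; then v = v₀ + Δv.
0–2 s: -2 × 2 = -4 cm/s
2–8 s: -3 × 6 = -18 cm/s
8–10 s: 5 × 2 = 10 cm/s
10–13 s: -3 × 3 = -9 cm/s
Δv = -21 cm/s, so v(13) = -5 + (-21) = -26 cm/s.

-26 cm/s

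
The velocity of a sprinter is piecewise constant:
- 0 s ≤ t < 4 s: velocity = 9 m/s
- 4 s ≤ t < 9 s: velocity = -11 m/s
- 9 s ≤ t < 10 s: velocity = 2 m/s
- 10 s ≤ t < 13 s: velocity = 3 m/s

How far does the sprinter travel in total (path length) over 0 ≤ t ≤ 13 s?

102 m

Distance (not displacement) is the total path length: add the absolute areas under v-t.
0–4 s: |9| × 4 = 36 m
4–9 s: |-11| × 5 = 55 m
9–10 s: |2| × 1 = 2 m
10–13 s: |3| × 3 = 9 m
Total distance = 102 m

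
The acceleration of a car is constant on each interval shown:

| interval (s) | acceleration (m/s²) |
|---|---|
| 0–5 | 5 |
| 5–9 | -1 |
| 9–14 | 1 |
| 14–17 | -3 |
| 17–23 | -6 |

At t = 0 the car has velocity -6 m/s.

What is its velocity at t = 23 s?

-25 m/s

Δv equals the area under the a-t graph; then v = v₀ + Δv.
0–5 s: 5 × 5 = 25 m/s
5–9 s: -1 × 4 = -4 m/s
9–14 s: 1 × 5 = 5 m/s
14–17 s: -3 × 3 = -9 m/s
17–23 s: -6 × 6 = -36 m/s
Δv = -19 m/s, so v(23) = -6 + (-19) = -25 m/s.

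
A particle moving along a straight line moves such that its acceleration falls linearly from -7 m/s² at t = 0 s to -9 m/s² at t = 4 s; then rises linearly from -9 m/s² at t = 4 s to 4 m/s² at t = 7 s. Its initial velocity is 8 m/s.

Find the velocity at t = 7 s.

Δv equals the area under the a-t graph; then v = v₀ + Δv.
0–4 s: ½(-7 + -9)(4) = -32 m/s
4–7 s: ½(-9 + 4)(3) = -7.5 m/s
Δv = -39.5 m/s, so v(7) = 8 + (-39.5) = -31.5 m/s.

-31.5 m/s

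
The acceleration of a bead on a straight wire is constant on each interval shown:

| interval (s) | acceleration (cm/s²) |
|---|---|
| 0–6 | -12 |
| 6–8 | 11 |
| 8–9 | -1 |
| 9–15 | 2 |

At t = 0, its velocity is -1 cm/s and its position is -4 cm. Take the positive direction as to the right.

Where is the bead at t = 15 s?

-677.5 cm

On each constant-a segment, Δv = aΔt and Δx = v₀Δt + ½aΔt²; chain segment to segment.
0–6 s: v starts -1 cm/s; Δx = -1·6 + ½·-12·6² = -222 cm; v ends -73 cm/s.
6–8 s: v starts -73 cm/s; Δx = -73·2 + ½·11·2² = -124 cm; v ends -51 cm/s.
8–9 s: v starts -51 cm/s; Δx = -51·1 + ½·-1·1² = -51.5 cm; v ends -52 cm/s.
9–15 s: v starts -52 cm/s; Δx = -52·6 + ½·2·6² = -276 cm; v ends -40 cm/s.
x(15) = -4 + Σ Δx = -677.5 cm.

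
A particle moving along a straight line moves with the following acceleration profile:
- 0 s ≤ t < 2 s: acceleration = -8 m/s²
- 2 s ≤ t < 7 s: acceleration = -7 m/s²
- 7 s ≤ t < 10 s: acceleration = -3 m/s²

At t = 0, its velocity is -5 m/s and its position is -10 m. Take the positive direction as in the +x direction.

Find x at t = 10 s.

-410 m

On each constant-a segment, Δv = aΔt and Δx = v₀Δt + ½aΔt²; chain segment to segment.
0–2 s: v starts -5 m/s; Δx = -5·2 + ½·-8·2² = -26 m; v ends -21 m/s.
2–7 s: v starts -21 m/s; Δx = -21·5 + ½·-7·5² = -192.5 m; v ends -56 m/s.
7–10 s: v starts -56 m/s; Δx = -56·3 + ½·-3·3² = -181.5 m; v ends -65 m/s.
x(10) = -10 + Σ Δx = -410 m.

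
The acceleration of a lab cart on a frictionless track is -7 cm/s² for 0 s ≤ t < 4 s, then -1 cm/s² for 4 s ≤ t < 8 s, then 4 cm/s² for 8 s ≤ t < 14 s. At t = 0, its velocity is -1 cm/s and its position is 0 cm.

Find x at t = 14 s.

-310 cm

On each constant-a segment, Δv = aΔt and Δx = v₀Δt + ½aΔt²; chain segment to segment.
0–4 s: v starts -1 cm/s; Δx = -1·4 + ½·-7·4² = -60 cm; v ends -29 cm/s.
4–8 s: v starts -29 cm/s; Δx = -29·4 + ½·-1·4² = -124 cm; v ends -33 cm/s.
8–14 s: v starts -33 cm/s; Δx = -33·6 + ½·4·6² = -126 cm; v ends -9 cm/s.
x(14) = 0 + Σ Δx = -310 cm.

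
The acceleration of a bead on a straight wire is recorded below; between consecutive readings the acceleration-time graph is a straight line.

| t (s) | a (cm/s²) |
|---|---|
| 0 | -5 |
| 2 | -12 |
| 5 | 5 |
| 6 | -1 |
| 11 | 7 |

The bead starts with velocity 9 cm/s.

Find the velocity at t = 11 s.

Δv equals the area under the a-t graph; then v = v₀ + Δv.
0–2 s: ½(-5 + -12)(2) = -17 cm/s
2–5 s: ½(-12 + 5)(3) = -10.5 cm/s
5–6 s: ½(5 + -1)(1) = 2 cm/s
6–11 s: ½(-1 + 7)(5) = 15 cm/s
Δv = -10.5 cm/s, so v(11) = 9 + (-10.5) = -1.5 cm/s.

-1.5 cm/s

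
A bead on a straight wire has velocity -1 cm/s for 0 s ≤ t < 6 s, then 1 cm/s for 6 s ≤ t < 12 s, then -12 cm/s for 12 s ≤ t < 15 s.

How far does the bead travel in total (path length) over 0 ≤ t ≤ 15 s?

48 cm

Total distance travelled is ∫|v| dt — sum the magnitudes of each area piece.
0–6 s: |-1| × 6 = 6 cm
6–12 s: |1| × 6 = 6 cm
12–15 s: |-12| × 3 = 36 cm
Total distance = 48 cm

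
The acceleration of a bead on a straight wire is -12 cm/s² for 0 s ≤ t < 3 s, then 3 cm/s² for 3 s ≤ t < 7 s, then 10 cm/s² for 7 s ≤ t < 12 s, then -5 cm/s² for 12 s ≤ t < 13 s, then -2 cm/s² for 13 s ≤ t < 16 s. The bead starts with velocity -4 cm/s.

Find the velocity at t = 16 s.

Δv equals the area under the a-t graph; then v = v₀ + Δv.
0–3 s: -12 × 3 = -36 cm/s
3–7 s: 3 × 4 = 12 cm/s
7–12 s: 10 × 5 = 50 cm/s
12–13 s: -5 × 1 = -5 cm/s
13–16 s: -2 × 3 = -6 cm/s
Δv = 15 cm/s, so v(16) = -4 + (15) = 11 cm/s.

11 cm/s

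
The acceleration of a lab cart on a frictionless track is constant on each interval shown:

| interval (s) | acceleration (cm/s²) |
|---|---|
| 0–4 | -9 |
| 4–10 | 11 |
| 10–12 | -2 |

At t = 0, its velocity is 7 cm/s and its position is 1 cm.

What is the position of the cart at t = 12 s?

On each constant-a segment, Δv = aΔt and Δx = v₀Δt + ½aΔt²; chain segment to segment.
0–4 s: v starts 7 cm/s; Δx = 7·4 + ½·-9·4² = -44 cm; v ends -29 cm/s.
4–10 s: v starts -29 cm/s; Δx = -29·6 + ½·11·6² = 24 cm; v ends 37 cm/s.
10–12 s: v starts 37 cm/s; Δx = 37·2 + ½·-2·2² = 70 cm; v ends 33 cm/s.
x(12) = 1 + Σ Δx = 51 cm.

51 cm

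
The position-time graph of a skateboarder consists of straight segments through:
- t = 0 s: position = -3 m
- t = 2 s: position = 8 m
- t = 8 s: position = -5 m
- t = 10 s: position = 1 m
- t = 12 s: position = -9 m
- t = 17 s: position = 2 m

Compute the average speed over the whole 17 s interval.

3 m/s

Average speed = (total path length)/(elapsed time); on a piecewise-linear x-t graph the path length is Σ|Δx|.
0–2 s: |Δx| = |8 − -3| = 11 m
2–8 s: |Δx| = |-5 − 8| = 13 m
8–10 s: |Δx| = |1 − -5| = 6 m
10–12 s: |Δx| = |-9 − 1| = 10 m
12–17 s: |Δx| = |2 − -9| = 11 m
Total path = 51 m; average speed = 51/17 = 3 m/s.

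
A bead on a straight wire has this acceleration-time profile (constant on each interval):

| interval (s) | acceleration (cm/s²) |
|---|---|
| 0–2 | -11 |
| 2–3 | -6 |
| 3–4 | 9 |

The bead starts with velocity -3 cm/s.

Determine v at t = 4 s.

-22 cm/s

Δv equals the area under the a-t graph; then v = v₀ + Δv.
0–2 s: -11 × 2 = -22 cm/s
2–3 s: -6 × 1 = -6 cm/s
3–4 s: 9 × 1 = 9 cm/s
Δv = -19 cm/s, so v(4) = -3 + (-19) = -22 cm/s.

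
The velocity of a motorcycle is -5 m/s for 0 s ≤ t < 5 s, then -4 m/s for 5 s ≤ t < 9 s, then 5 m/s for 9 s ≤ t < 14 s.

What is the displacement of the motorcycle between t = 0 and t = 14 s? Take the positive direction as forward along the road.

-16 m

Net displacement equals the area under the velocity-time graph (areas below the axis count negative).
0–5 s: -5 × 5 = -25 m
5–9 s: -4 × 4 = -16 m
9–14 s: 5 × 5 = 25 m
Net displacement = -16 m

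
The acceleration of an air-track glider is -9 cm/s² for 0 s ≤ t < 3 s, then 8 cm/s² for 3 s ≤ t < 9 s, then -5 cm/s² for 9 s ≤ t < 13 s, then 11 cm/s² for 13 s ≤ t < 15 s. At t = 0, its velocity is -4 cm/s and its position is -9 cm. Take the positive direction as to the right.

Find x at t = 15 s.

On each constant-a segment, Δv = aΔt and Δx = v₀Δt + ½aΔt²; chain segment to segment.
0–3 s: v starts -4 cm/s; Δx = -4·3 + ½·-9·3² = -52.5 cm; v ends -31 cm/s.
3–9 s: v starts -31 cm/s; Δx = -31·6 + ½·8·6² = -42 cm; v ends 17 cm/s.
9–13 s: v starts 17 cm/s; Δx = 17·4 + ½·-5·4² = 28 cm; v ends -3 cm/s.
13–15 s: v starts -3 cm/s; Δx = -3·2 + ½·11·2² = 16 cm; v ends 19 cm/s.
x(15) = -9 + Σ Δx = -59.5 cm.

-59.5 cm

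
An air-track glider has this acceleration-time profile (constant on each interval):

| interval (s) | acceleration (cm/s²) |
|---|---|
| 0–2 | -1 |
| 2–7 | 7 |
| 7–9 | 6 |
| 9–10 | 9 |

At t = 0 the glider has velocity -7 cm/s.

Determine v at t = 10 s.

47 cm/s

Δv equals the area under the a-t graph; then v = v₀ + Δv.
0–2 s: -1 × 2 = -2 cm/s
2–7 s: 7 × 5 = 35 cm/s
7–9 s: 6 × 2 = 12 cm/s
9–10 s: 9 × 1 = 9 cm/s
Δv = 54 cm/s, so v(10) = -7 + (54) = 47 cm/s.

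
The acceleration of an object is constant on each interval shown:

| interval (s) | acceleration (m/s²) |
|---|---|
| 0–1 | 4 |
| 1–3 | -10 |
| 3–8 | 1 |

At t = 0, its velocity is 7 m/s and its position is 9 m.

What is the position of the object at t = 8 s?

On each constant-a segment, Δv = aΔt and Δx = v₀Δt + ½aΔt²; chain segment to segment.
0–1 s: v starts 7 m/s; Δx = 7·1 + ½·4·1² = 9 m; v ends 11 m/s.
1–3 s: v starts 11 m/s; Δx = 11·2 + ½·-10·2² = 2 m; v ends -9 m/s.
3–8 s: v starts -9 m/s; Δx = -9·5 + ½·1·5² = -32.5 m; v ends -4 m/s.
x(8) = 9 + Σ Δx = -12.5 m.

-12.5 m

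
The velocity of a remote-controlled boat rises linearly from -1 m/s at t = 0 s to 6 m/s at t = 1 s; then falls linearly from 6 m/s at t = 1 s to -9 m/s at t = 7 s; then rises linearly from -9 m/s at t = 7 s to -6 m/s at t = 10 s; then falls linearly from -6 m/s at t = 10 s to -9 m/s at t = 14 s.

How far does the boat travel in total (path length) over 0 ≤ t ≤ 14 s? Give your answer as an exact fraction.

Distance (not displacement) is the total path length: add the absolute areas under v-t.
0–1 s: v = 0 at t = 1/7 s; triangle areas 1/14 + 18/7 = 37/14 m
1–7 s: v = 0 at t = 3.4 s; triangle areas 7.2 + 16.2 = 23.4 m
7–10 s: |½(-9 + -6)(3)| = 22.5 m
10–14 s: |½(-6 + -9)(4)| = 30 m
Total distance = 2749/35 m

2749/35 m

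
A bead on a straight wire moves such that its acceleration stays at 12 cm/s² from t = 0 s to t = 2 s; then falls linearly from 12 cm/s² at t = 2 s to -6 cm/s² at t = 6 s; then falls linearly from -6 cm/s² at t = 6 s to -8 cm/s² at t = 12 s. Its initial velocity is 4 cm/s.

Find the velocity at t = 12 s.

-2 cm/s

Δv equals the area under the a-t graph; then v = v₀ + Δv.
0–2 s: 12 × 2 = 24 cm/s
2–6 s: ½(12 + -6)(4) = 12 cm/s
6–12 s: ½(-6 + -8)(6) = -42 cm/s
Δv = -6 cm/s, so v(12) = 4 + (-6) = -2 cm/s.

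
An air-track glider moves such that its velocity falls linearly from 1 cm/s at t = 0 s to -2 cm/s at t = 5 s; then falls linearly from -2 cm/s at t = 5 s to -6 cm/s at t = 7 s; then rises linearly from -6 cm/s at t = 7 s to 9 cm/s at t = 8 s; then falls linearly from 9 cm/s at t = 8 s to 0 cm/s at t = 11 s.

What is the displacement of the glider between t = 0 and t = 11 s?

Net displacement equals the area under the velocity-time graph (areas below the axis count negative).
0–5 s: ½(1 + -2)(5) = -2.5 cm
5–7 s: ½(-2 + -6)(2) = -8 cm
7–8 s: ½(-6 + 9)(1) = 1.5 cm
8–11 s: ½(9 + 0)(3) = 13.5 cm
Net displacement = 4.5 cm

4.5 cm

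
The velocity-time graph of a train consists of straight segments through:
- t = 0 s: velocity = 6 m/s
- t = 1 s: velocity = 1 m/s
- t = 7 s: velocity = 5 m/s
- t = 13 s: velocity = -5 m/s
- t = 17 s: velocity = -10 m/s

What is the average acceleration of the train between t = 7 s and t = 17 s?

-1.5 m/s²

Average acceleration = Δv/Δt = (-10 − 5)/(17 − 7) = -1.5 m/s².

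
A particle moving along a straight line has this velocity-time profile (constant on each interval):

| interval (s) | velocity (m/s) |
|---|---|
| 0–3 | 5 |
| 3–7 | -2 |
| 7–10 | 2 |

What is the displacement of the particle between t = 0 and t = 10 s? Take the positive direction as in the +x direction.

Net displacement equals the area under the velocity-time graph (areas below the axis count negative).
0–3 s: 5 × 3 = 15 m
3–7 s: -2 × 4 = -8 m
7–10 s: 2 × 3 = 6 m
Net displacement = 13 m

13 m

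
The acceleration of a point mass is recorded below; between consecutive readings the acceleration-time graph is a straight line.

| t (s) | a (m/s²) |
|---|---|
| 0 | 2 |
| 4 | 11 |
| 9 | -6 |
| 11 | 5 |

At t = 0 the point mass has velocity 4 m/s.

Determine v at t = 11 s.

Δv equals the area under the a-t graph; then v = v₀ + Δv.
0–4 s: ½(2 + 11)(4) = 26 m/s
4–9 s: ½(11 + -6)(5) = 12.5 m/s
9–11 s: ½(-6 + 5)(2) = -1 m/s
Δv = 37.5 m/s, so v(11) = 4 + (37.5) = 41.5 m/s.

41.5 m/s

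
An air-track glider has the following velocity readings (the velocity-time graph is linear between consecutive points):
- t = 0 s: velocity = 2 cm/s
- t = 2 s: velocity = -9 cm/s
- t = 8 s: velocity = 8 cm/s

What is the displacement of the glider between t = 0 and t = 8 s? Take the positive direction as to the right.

-10 cm

Displacement is the signed area under the v-t curve.
0–2 s: ½(2 + -9)(2) = -7 cm
2–8 s: ½(-9 + 8)(6) = -3 cm
Net displacement = -10 cm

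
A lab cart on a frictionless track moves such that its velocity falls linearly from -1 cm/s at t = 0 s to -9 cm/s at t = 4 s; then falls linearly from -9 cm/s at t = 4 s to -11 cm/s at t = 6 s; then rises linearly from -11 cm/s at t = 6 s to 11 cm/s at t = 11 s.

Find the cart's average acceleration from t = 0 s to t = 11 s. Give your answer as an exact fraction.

Average acceleration = Δv/Δt = (11 − -1)/(11 − 0) = 12/11 cm/s².

12/11 cm/s²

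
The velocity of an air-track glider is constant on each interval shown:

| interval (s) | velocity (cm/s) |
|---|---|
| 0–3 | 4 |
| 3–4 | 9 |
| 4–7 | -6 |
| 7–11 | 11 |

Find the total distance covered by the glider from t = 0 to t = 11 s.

83 cm

Total distance travelled is ∫|v| dt — sum the magnitudes of each area piece.
0–3 s: |4| × 3 = 12 cm
3–4 s: |9| × 1 = 9 cm
4–7 s: |-6| × 3 = 18 cm
7–11 s: |11| × 4 = 44 cm
Total distance = 83 cm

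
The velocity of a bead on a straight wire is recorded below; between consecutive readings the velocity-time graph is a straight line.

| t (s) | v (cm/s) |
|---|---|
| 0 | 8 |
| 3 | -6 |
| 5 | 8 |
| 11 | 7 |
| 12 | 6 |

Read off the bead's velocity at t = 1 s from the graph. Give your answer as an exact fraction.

10/3 cm/s

On 0–3 s the graph is linear from 8 to -6 cm/s: v(1) = 8 + (-6 − 8)·(1 − 0)/(3 − 0) = 10/3 cm/s.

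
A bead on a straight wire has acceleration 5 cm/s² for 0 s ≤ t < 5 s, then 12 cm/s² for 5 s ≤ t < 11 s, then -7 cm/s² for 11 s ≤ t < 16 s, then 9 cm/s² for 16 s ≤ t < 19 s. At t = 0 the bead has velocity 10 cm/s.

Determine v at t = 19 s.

Δv equals the area under the a-t graph; then v = v₀ + Δv.
0–5 s: 5 × 5 = 25 cm/s
5–11 s: 12 × 6 = 72 cm/s
11–16 s: -7 × 5 = -35 cm/s
16–19 s: 9 × 3 = 27 cm/s
Δv = 89 cm/s, so v(19) = 10 + (89) = 99 cm/s.

99 cm/s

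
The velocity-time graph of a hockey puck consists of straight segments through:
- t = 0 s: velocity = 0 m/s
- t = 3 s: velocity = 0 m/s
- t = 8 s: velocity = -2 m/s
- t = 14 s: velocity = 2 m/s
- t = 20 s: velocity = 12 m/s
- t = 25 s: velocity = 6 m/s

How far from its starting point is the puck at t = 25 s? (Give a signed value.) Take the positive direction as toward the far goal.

82 m

Displacement is the signed area under the v-t curve.
0–3 s: 0 × 3 = 0 m
3–8 s: ½(0 + -2)(5) = -5 m
8–14 s: ½(-2 + 2)(6) = 0 m
14–20 s: ½(2 + 12)(6) = 42 m
20–25 s: ½(12 + 6)(5) = 45 m
Net displacement = 82 m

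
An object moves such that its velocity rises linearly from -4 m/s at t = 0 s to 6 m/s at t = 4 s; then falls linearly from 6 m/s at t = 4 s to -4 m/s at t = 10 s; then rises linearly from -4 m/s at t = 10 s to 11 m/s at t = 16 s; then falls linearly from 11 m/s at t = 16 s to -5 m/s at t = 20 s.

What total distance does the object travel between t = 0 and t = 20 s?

71.65 m

Distance (not displacement) is the total path length: add the absolute areas under v-t.
0–4 s: v = 0 at t = 1.6 s; triangle areas 3.2 + 7.2 = 10.4 m
4–10 s: v = 0 at t = 7.6 s; triangle areas 10.8 + 4.8 = 15.6 m
10–16 s: v = 0 at t = 11.6 s; triangle areas 3.2 + 24.2 = 27.4 m
16–20 s: v = 0 at t = 18.75 s; triangle areas 15.125 + 3.125 = 18.25 m
Total distance = 71.65 m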